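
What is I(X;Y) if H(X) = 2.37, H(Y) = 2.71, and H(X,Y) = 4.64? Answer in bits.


I(X;Y) = H(X) + H(Y) - H(X,Y) = 2.37 + 2.71 - 4.64 = 0.44

0.44 bits


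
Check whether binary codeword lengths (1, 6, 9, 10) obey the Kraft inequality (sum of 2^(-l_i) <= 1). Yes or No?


Kraft sum = sum(2^(-l_i)) = 0.5186, need <= 1. Result: satisfied (a binary prefix-free code with these lengths exists)

Yes


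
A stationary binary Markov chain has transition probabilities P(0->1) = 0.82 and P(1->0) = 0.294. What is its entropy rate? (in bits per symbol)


Stationary distribution: pi_0 = p10/(p01+p10) = 0.2639, pi_1 = 0.7361. Entropy rate H' = pi_0*H(p01) + pi_1*H(p10) = 0.2639*0.6801 + 0.7361*0.8738 = 0.8227

0.8227 bits/symbol


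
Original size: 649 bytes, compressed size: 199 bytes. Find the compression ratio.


Ratio = original / compressed = 649 / 199 = 3.2613

3.2613


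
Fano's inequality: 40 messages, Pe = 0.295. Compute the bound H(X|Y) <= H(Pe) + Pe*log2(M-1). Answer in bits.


H(Pe) = -Pe*log2(Pe) - (1-Pe)*log2(1-Pe) = -0.295*log2(0.295) - 0.705*log2(0.705) = 0.519558 + 0.355535 = 0.8751. Pe*log2(M-1) = 0.295*log2(39) = 1.559194. Bound = H(Pe) + Pe*log2(M-1) = 0.519558 + 0.355535 + 1.559194 = 2.4343

2.4343 bits


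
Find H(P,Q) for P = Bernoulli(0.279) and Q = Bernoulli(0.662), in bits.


H(P,Q) = -p*log2(q) - (1-p)*log2(1-q). -0.279*log2(0.662) = 0.166032; -0.721*log2(0.338) = 1.128296. H(P,Q) = 0.166032 + 1.128296 = 1.2943

1.2943 bits


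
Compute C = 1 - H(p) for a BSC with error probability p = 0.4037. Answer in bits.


H(p) = -p*log2(p) - (1-p)*log2(1-p) = -0.4037*log2(0.4037) - 0.5963*log2(0.5963) = 0.528300 + 0.444774 = 0.9731. C = 1 - H(p) = 1 - 0.9731 = 0.0269

0.0269 bits


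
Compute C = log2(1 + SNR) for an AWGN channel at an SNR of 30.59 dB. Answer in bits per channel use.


SNR_linear = 10^(30.59/10) = 1145.5129; C = log2(1 + SNR_linear) = log2(1 + 1145.5129) = 10.163

10.163 bits/channel use


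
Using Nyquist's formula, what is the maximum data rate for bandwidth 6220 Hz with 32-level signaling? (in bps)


Rate = 2 * B * log2(M) = 2 * 6220 * 5.0 = 62200.0

62200.0 bps


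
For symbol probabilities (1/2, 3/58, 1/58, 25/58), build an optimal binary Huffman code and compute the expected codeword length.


Huffman construction (repeatedly merge the two least-probable nodes; each merge adds 1 bit to every symbol beneath it): 1/58 + 3/58 = 2/29; 2/29 + 25/58 = 1/2; 1/2 + 1/2 = 1. Resulting codeword lengths (in the order the probabilities were given): (1, 3, 3, 2). L_avg = sum(p_i * l_i) = 1/2*1 + 3/58*3 + 1/58*3 + 25/58*2 = 91/58 = 1.569

1.569 bits


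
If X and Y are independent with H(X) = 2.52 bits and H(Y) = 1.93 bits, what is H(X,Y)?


For independent variables, H(X,Y) = H(X) + H(Y) = 2.52 + 1.93 = 4.45

4.45 bits


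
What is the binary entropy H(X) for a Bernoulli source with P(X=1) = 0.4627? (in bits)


H = -p*log2(p) - (1-p)*log2(1-p). -0.4627*log2(0.4627) = 0.514453; -0.5373*log2(0.5373) = 0.481528. H = 0.514453 + 0.481528 = 0.996

0.996 bits


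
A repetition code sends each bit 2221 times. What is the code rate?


Rate = k/n = 1/2221

1/2221


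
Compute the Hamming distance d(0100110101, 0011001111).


Count differing positions: . ^ ^ ^ ^ ^ ^ . ^ . = 7 differences

7


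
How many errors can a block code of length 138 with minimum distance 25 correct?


Correction capability = floor((d-1)/2) = floor((25-1)/2) = 12

12 errors


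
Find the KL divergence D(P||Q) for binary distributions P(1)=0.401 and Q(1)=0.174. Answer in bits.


KL = p*log2(p/q) + (1-p)*log2((1-p)/(1-q)) = 0.401*log2(0.401/0.174) + 0.599*log2(0.599/0.826) = 0.2053

0.2053 bits


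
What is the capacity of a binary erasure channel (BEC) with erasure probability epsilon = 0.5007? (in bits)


C = 1 - epsilon = 1 - 0.5007 = 0.4993

0.4993 bits


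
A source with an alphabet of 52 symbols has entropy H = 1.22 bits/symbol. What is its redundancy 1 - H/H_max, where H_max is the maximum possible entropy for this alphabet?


H_max = log2(K) = log2(52) = 5.7004 bits/symbol. Redundancy = 1 - H/H_max = 1 - 1.22/5.7004 = 1 - 0.214 = 0.786

0.786


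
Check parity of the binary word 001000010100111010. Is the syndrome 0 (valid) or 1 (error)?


Syndrome = XOR of all bits = 0 XOR 0 XOR 1 XOR 0 XOR 0 XOR 0 XOR 0 XOR 1 XOR 0 XOR 1 XOR 0 XOR 0 XOR 1 XOR 1 XOR 1 XOR 0 XOR 1 XOR 0 = 1

1


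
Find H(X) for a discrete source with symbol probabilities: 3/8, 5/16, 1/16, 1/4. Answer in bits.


H = -sum(p_i * log2(p_i)). Terms: -(3/8)*log2(3/8) = 0.530639; -(5/16)*log2(5/16) = 0.524397; -(1/16)*log2(1/16) = 0.250000; -(1/4)*log2(1/4) = 0.500000. H = 0.530639 + 0.524397 + 0.250000 + 0.500000 = 1.805

1.805 bits


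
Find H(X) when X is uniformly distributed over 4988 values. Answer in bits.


H = log2(n) = log2(4988) = 12.2842

12.2842 bits


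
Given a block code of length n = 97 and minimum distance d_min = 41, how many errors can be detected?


Detection capability = d_min - 1 = 41 - 1 = 40

40 errors


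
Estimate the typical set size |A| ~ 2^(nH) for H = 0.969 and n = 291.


log2|A_typical| = nH = 291 * 0.969 = 281.979, so |A_typical| ~ 2^281.979 = 7.658e+84

7.658e+84


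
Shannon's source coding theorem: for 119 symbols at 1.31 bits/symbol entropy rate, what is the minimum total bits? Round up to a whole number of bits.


Minimum bits >= n * H = 119 * 1.31 = 155.89, rounded up to a whole number of bits = 156

156 bits


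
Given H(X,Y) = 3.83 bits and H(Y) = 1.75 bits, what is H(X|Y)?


H(X|Y) = H(X,Y) - H(Y) = 3.83 - 1.75 = 2.08

2.08 bits


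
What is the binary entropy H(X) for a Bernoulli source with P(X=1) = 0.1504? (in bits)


H = -p*log2(p) - (1-p)*log2(1-p). -0.1504*log2(0.1504) = 0.411062; -0.8496*log2(0.8496) = 0.199779. H = 0.411062 + 0.199779 = 0.6108

0.6108 bits


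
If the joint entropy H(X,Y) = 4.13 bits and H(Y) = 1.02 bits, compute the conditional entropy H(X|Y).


H(X|Y) = H(X,Y) - H(Y) = 4.13 - 1.02 = 3.11

3.11 bits


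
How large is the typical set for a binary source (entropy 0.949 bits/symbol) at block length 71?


log2|A_typical| = nH = 71 * 0.949 = 67.379, so |A_typical| ~ 2^67.379 = 1.919e+20

1.919e+20


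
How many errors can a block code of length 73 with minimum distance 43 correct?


Correction capability = floor((d-1)/2) = floor((43-1)/2) = 21

21 errors


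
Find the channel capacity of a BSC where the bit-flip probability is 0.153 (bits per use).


H(p) = -p*log2(p) - (1-p)*log2(1-p) = -0.153*log2(0.153) - 0.847*log2(0.847) = 0.414385 + 0.202913 = 0.6173. C = 1 - H(p) = 1 - 0.6173 = 0.3827

0.3827 bits


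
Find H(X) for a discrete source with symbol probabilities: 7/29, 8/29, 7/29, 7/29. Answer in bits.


H = -sum(p_i * log2(p_i)). Terms: -(7/29)*log2(7/29) = 0.494979; -(8/29)*log2(8/29) = 0.512546; -(7/29)*log2(7/29) = 0.494979; -(7/29)*log2(7/29) = 0.494979. H = 0.494979 + 0.512546 + 0.494979 + 0.494979 = 1.9975

1.9975 bits


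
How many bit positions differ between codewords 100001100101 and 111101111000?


Count differing positions: . ^ ^ ^ . . . ^ ^ ^ . ^ = 7 differences

7


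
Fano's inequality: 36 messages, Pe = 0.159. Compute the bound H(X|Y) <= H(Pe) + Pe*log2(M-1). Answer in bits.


H(Pe) = -Pe*log2(Pe) - (1-Pe)*log2(1-Pe) = -0.159*log2(0.159) - 0.841*log2(0.841) = 0.421811 + 0.210101 = 0.6319. Pe*log2(M-1) = 0.159*log2(35) = 0.815556. Bound = H(Pe) + Pe*log2(M-1) = 0.421811 + 0.210101 + 0.815556 = 1.4475

1.4475 bits


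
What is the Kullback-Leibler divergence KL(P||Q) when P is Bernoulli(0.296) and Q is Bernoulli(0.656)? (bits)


KL = p*log2(p/q) + (1-p)*log2((1-p)/(1-q)) = 0.296*log2(0.296/0.656) + 0.704*log2(0.704/0.344) = 0.3875

0.3875 bits


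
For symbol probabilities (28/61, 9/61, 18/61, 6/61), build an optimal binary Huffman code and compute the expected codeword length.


Huffman construction (repeatedly merge the two least-probable nodes; each merge adds 1 bit to every symbol beneath it): 6/61 + 9/61 = 15/61; 15/61 + 18/61 = 33/61; 28/61 + 33/61 = 1. Resulting codeword lengths (in the order the probabilities were given): (1, 3, 2, 3). L_avg = sum(p_i * l_i) = 28/61*1 + 9/61*3 + 18/61*2 + 6/61*3 = 109/61 = 1.7869

1.7869 bits


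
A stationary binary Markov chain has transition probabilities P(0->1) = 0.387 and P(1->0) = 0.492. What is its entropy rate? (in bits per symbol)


Stationary distribution: pi_0 = p10/(p01+p10) = 0.5597, pi_1 = 0.4403. Entropy rate H' = pi_0*H(p01) + pi_1*H(p10) = 0.5597*0.9628 + 0.4403*0.9998 = 0.9791

0.9791 bits/symbol


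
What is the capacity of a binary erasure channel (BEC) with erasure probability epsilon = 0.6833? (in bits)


C = 1 - epsilon = 1 - 0.6833 = 0.3167

0.3167 bits


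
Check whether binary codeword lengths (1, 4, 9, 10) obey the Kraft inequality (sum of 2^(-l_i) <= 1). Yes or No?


Kraft sum = sum(2^(-l_i)) = 0.5654, need <= 1. Result: satisfied (a binary prefix-free code with these lengths exists)

Yes


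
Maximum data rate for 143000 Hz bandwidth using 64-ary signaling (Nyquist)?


Rate = 2 * B * log2(M) = 2 * 143000 * 6.0 = 1716000.0

1716000.0 bps


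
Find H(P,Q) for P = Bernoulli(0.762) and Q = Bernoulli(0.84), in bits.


H(P,Q) = -p*log2(q) - (1-p)*log2(1-q). -0.762*log2(0.84) = 0.191673; -0.238*log2(0.16) = 0.629238. H(P,Q) = 0.191673 + 0.629238 = 0.8209

0.8209 bits


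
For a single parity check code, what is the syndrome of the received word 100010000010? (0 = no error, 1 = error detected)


Syndrome = XOR of all bits = 1 XOR 0 XOR 0 XOR 0 XOR 1 XOR 0 XOR 0 XOR 0 XOR 0 XOR 0 XOR 1 XOR 0 = 1

1


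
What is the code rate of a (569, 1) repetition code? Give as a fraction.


Rate = k/n = 1/569

1/569


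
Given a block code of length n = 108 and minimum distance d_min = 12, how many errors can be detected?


Detection capability = d_min - 1 = 12 - 1 = 11

11 errors


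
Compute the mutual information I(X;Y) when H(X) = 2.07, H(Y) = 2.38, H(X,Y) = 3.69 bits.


I(X;Y) = H(X) + H(Y) - H(X,Y) = 2.07 + 2.38 - 3.69 = 0.76

0.76 bits


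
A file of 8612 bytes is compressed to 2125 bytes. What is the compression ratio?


Ratio = original / compressed = 8612 / 2125 = 4.0527

4.0527


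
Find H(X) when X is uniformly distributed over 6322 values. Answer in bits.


H = log2(n) = log2(6322) = 12.6262

12.6262 bits


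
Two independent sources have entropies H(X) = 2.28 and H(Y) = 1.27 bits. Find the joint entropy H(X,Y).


For independent variables, H(X,Y) = H(X) + H(Y) = 2.28 + 1.27 = 3.55

3.55 bits


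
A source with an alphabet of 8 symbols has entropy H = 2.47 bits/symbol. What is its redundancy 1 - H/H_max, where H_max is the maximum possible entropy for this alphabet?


H_max = log2(K) = log2(8) = 3.0 bits/symbol. Redundancy = 1 - H/H_max = 1 - 2.47/3.0 = 1 - 0.8233 = 0.1767

0.1767


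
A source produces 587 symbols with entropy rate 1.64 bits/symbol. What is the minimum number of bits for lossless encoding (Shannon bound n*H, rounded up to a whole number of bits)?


Minimum bits >= n * H = 587 * 1.64 = 962.68, rounded up to a whole number of bits = 963

963 bits


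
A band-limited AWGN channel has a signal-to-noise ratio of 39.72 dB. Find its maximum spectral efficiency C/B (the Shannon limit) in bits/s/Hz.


SNR_linear = 10^(39.72/10) = 9375.6201; C/B = log2(1 + SNR_linear) = log2(1 + 9375.6201) = 13.1949

13.1949 bits/s/Hz


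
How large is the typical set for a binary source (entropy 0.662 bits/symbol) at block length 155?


log2|A_typical| = nH = 155 * 0.662 = 102.61, so |A_typical| ~ 2^102.61 = 7.739e+30

7.739e+30


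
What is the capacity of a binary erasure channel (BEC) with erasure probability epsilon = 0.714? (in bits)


C = 1 - epsilon = 1 - 0.714 = 0.286

0.286 bits


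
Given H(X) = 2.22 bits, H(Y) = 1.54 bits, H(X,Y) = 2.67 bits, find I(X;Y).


I(X;Y) = H(X) + H(Y) - H(X,Y) = 2.22 + 1.54 - 2.67 = 1.09

1.09 bits


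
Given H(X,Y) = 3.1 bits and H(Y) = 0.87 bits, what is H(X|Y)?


H(X|Y) = H(X,Y) - H(Y) = 3.1 - 0.87 = 2.23

2.23 bits


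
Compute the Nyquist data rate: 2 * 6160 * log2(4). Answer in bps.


Rate = 2 * B * log2(M) = 2 * 6160 * 2.0 = 24640.0

24640.0 bps


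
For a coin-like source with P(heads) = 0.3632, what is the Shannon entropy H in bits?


H = -p*log2(p) - (1-p)*log2(1-p). -0.3632*log2(0.3632) = 0.530695; -0.6368*log2(0.6368) = 0.414613. H = 0.530695 + 0.414613 = 0.9453

0.9453 bits


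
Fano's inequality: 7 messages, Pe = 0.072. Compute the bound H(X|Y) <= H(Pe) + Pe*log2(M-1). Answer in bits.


H(Pe) = -Pe*log2(Pe) - (1-Pe)*log2(1-Pe) = -0.072*log2(0.072) - 0.928*log2(0.928) = 0.273302 + 0.100041 = 0.3733. Pe*log2(M-1) = 0.072*log2(6) = 0.186117. Bound = H(Pe) + Pe*log2(M-1) = 0.273302 + 0.100041 + 0.186117 = 0.5595

0.5595 bits


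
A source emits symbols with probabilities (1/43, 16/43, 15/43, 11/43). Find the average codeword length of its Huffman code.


Huffman construction (repeatedly merge the two least-probable nodes; each merge adds 1 bit to every symbol beneath it): 1/43 + 11/43 = 12/43; 12/43 + 15/43 = 27/43; 16/43 + 27/43 = 1. Resulting codeword lengths (in the order the probabilities were given): (3, 1, 2, 3). L_avg = sum(p_i * l_i) = 1/43*3 + 16/43*1 + 15/43*2 + 11/43*3 = 82/43 = 1.907

1.907 bits


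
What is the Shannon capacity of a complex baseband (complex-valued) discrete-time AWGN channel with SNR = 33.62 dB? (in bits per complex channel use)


SNR_linear = 10^(33.62/10) = 2301.4418; C = log2(1 + SNR_linear) = log2(1 + 2301.4418) = 11.1689

11.1689 bits/channel use


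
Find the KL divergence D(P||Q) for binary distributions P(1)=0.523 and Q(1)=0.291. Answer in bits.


KL = p*log2(p/q) + (1-p)*log2((1-p)/(1-q)) = 0.523*log2(0.523/0.291) + 0.477*log2(0.477/0.709) = 0.1696

0.1696 bits


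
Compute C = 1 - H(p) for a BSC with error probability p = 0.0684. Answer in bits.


H(p) = -p*log2(p) - (1-p)*log2(1-p) = -0.0684*log2(0.0684) - 0.9316*log2(0.9316) = 0.264698 + 0.095226 = 0.3599. C = 1 - H(p) = 1 - 0.3599 = 0.6401

0.6401 bits


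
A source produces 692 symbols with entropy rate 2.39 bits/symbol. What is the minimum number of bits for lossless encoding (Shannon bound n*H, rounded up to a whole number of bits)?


Minimum bits >= n * H = 692 * 2.39 = 1653.88, rounded up to a whole number of bits = 1654

1654 bits


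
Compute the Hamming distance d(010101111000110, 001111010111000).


Count differing positions: . ^ ^ . ^ . ^ . ^ ^ ^ ^ ^ ^ . = 10 differences

10


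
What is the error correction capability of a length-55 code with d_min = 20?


Correction capability = floor((d-1)/2) = floor((20-1)/2) = 9

9 errors


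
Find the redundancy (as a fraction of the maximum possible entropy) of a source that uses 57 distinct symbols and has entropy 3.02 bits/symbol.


H_max = log2(K) = log2(57) = 5.8329 bits/symbol. Redundancy = 1 - H/H_max = 1 - 3.02/5.8329 = 1 - 0.5178 = 0.4822

0.4822


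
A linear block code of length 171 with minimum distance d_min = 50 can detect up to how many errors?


Detection capability = d_min - 1 = 50 - 1 = 49

49 errors


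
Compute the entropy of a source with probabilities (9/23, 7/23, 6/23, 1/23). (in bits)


H = -sum(p_i * log2(p_i)). Terms: -(9/23)*log2(9/23) = 0.529684; -(7/23)*log2(7/23) = 0.522324; -(6/23)*log2(6/23) = 0.505722; -(1/23)*log2(1/23) = 0.196677. H = 0.529684 + 0.522324 + 0.505722 + 0.196677 = 1.7544

1.7544 bits


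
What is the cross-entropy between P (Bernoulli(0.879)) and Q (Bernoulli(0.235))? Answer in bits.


H(P,Q) = -p*log2(q) - (1-p)*log2(1-q). -0.879*log2(0.235) = 1.836466; -0.121*log2(0.765) = 0.046763. H(P,Q) = 1.836466 + 0.046763 = 1.8832

1.8832 bits


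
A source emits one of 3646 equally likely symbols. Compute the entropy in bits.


H = log2(n) = log2(3646) = 11.8321

11.8321 bits


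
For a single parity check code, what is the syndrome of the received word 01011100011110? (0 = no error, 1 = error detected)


Syndrome = XOR of all bits = 0 XOR 1 XOR 0 XOR 1 XOR 1 XOR 1 XOR 0 XOR 0 XOR 0 XOR 1 XOR 1 XOR 1 XOR 1 XOR 0 = 0

0


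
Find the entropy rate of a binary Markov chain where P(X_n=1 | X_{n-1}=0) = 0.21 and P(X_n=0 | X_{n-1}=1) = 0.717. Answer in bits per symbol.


Stationary distribution: pi_0 = p10/(p01+p10) = 0.7735, pi_1 = 0.2265. Entropy rate H' = pi_0*H(p01) + pi_1*H(p10) = 0.7735*0.7415 + 0.2265*0.8595 = 0.7682

0.7682 bits/symbol


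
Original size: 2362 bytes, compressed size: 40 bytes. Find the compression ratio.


Ratio = original / compressed = 2362 / 40 = 59.05

59.05


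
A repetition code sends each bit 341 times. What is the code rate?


Rate = k/n = 1/341

1/341


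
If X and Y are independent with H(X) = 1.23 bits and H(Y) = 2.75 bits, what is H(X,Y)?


For independent variables, H(X,Y) = H(X) + H(Y) = 1.23 + 2.75 = 3.98

3.98 bits


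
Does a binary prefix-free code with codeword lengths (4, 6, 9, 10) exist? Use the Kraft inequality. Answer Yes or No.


Kraft sum = sum(2^(-l_i)) = 0.0811, need <= 1. Result: satisfied (a binary prefix-free code with these lengths exists)

Yes


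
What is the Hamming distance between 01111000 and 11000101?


Count differing positions: ^ . ^ ^ ^ ^ . ^ = 6 differences

6


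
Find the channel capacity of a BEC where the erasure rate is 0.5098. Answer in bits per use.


C = 1 - epsilon = 1 - 0.5098 = 0.4902

0.4902 bits


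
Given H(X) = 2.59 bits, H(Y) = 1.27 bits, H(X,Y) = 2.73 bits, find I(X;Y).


I(X;Y) = H(X) + H(Y) - H(X,Y) = 2.59 + 1.27 - 2.73 = 1.13

1.13 bits


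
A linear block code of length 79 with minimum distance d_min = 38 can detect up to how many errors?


Detection capability = d_min - 1 = 38 - 1 = 37

37 errors


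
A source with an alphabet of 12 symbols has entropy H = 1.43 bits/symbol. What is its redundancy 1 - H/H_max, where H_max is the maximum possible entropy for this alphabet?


H_max = log2(K) = log2(12) = 3.585 bits/symbol. Redundancy = 1 - H/H_max = 1 - 1.43/3.585 = 1 - 0.3989 = 0.6011

0.6011


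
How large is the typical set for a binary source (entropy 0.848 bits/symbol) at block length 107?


log2|A_typical| = nH = 107 * 0.848 = 90.736, so |A_typical| ~ 2^90.736 = 2.062e+27

2.062e+27


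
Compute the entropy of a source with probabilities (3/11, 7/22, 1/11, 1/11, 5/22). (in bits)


H = -sum(p_i * log2(p_i)). Terms: -(3/11)*log2(3/11) = 0.511219; -(7/22)*log2(7/22) = 0.525661; -(1/11)*log2(1/11) = 0.314494; -(1/11)*log2(1/11) = 0.314494; -(5/22)*log2(5/22) = 0.485796. H = 0.511219 + 0.525661 + 0.314494 + 0.314494 + 0.485796 = 2.1517

2.1517 bits


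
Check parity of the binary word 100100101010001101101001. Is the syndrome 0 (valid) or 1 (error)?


Syndrome = XOR of all bits = 1 XOR 0 XOR 0 XOR 1 XOR 0 XOR 0 XOR 1 XOR 0 XOR 1 XOR 0 XOR 1 XOR 0 XOR 0 XOR 0 XOR 1 XOR 1 XOR 0 XOR 1 XOR 1 XOR 0 XOR 1 XOR 0 XOR 0 XOR 1 = 1

1


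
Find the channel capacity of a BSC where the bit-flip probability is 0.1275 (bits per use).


H(p) = -p*log2(p) - (1-p)*log2(1-p) = -0.1275*log2(0.1275) - 0.8725*log2(0.8725) = 0.378857 + 0.171684 = 0.5505. C = 1 - H(p) = 1 - 0.5505 = 0.4495

0.4495 bits


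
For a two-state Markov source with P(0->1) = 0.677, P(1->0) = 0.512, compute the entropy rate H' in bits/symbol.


Stationary distribution: pi_0 = p10/(p01+p10) = 0.4306, pi_1 = 0.5694. Entropy rate H' = pi_0*H(p01) + pi_1*H(p10) = 0.4306*0.9076 + 0.5694*0.9996 = 0.96

0.96 bits/symbol


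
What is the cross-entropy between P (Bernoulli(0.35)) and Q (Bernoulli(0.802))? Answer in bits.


H(P,Q) = -p*log2(q) - (1-p)*log2(1-q). -0.35*log2(0.802) = 0.111414; -0.65*log2(0.198) = 1.518678. H(P,Q) = 0.111414 + 1.518678 = 1.6301

1.6301 bits


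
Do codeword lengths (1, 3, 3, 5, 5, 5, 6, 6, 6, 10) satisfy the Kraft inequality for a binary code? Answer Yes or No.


Kraft sum = sum(2^(-l_i)) = 0.8916, need <= 1. Result: satisfied (a binary prefix-free code with these lengths exists)

Yes


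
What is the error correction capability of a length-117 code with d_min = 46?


Correction capability = floor((d-1)/2) = floor((46-1)/2) = 22

22 errors


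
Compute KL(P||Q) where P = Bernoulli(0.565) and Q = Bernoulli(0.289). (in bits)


KL = p*log2(p/q) + (1-p)*log2((1-p)/(1-q)) = 0.565*log2(0.565/0.289) + 0.435*log2(0.435/0.711) = 0.2381

0.2381 bits


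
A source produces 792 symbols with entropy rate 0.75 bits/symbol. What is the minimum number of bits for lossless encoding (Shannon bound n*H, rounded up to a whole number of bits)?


Minimum bits >= n * H = 792 * 0.75 = 594.0, rounded up to a whole number of bits = 594

594 bits


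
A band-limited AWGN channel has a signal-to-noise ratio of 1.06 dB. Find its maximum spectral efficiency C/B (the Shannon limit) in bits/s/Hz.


SNR_linear = 10^(1.06/10) = 1.2764; C/B = log2(1 + SNR_linear) = log2(1 + 1.2764) = 1.1868

1.1868 bits/s/Hz


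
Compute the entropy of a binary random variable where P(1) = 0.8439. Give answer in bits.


H = -p*log2(p) - (1-p)*log2(1-p). -0.8439*log2(0.8439) = 0.206634; -0.1561*log2(0.1561) = 0.418263. H = 0.206634 + 0.418263 = 0.6249

0.6249 bits


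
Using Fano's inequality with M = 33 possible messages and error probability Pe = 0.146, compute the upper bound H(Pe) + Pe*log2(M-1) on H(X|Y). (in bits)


H(Pe) = -Pe*log2(Pe) - (1-Pe)*log2(1-Pe) = -0.146*log2(0.146) - 0.854*log2(0.854) = 0.405290 + 0.194449 = 0.5997. Pe*log2(M-1) = 0.146*log2(32) = 0.730000. Bound = H(Pe) + Pe*log2(M-1) = 0.405290 + 0.194449 + 0.730000 = 1.3297

1.3297 bits


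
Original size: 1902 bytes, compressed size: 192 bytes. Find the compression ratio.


Ratio = original / compressed = 1902 / 192 = 9.9062

9.9062


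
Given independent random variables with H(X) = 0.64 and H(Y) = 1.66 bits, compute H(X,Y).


For independent variables, H(X,Y) = H(X) + H(Y) = 0.64 + 1.66 = 2.3

2.3 bits


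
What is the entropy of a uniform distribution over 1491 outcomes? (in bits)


H = log2(n) = log2(1491) = 10.5421

10.5421 bits


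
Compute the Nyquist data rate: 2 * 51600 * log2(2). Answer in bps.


Rate = 2 * B * log2(M) = 2 * 51600 * 1.0 = 103200.0

103200.0 bps


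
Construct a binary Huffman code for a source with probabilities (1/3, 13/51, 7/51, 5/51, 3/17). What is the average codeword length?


Huffman construction (repeatedly merge the two least-probable nodes; each merge adds 1 bit to every symbol beneath it): 5/51 + 7/51 = 4/17; 3/17 + 4/17 = 7/17; 13/51 + 1/3 = 10/17; 7/17 + 10/17 = 1. Resulting codeword lengths (in the order the probabilities were given): (2, 2, 3, 3, 2). L_avg = sum(p_i * l_i) = 1/3*2 + 13/51*2 + 7/51*3 + 5/51*3 + 3/17*2 = 38/17 = 2.2353

2.2353 bits


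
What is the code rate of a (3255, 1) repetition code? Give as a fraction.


Rate = k/n = 1/3255

1/3255


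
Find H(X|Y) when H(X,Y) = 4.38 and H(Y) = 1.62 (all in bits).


H(X|Y) = H(X,Y) - H(Y) = 4.38 - 1.62 = 2.76

2.76 bits


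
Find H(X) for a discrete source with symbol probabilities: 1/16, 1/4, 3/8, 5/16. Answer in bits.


H = -sum(p_i * log2(p_i)). Terms: -(1/16)*log2(1/16) = 0.250000; -(1/4)*log2(1/4) = 0.500000; -(3/8)*log2(3/8) = 0.530639; -(5/16)*log2(5/16) = 0.524397. H = 0.250000 + 0.500000 + 0.530639 + 0.524397 = 1.805

1.805 bits


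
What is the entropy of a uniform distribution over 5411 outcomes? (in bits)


H = log2(n) = log2(5411) = 12.4017

12.4017 bits


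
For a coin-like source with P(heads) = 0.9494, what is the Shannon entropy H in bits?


H = -p*log2(p) - (1-p)*log2(1-p). -0.9494*log2(0.9494) = 0.071121; -0.0506*log2(0.0506) = 0.217819. H = 0.071121 + 0.217819 = 0.2889

0.2889 bits


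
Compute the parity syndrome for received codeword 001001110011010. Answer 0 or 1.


Syndrome = XOR of all bits = 0 XOR 0 XOR 1 XOR 0 XOR 0 XOR 1 XOR 1 XOR 1 XOR 0 XOR 0 XOR 1 XOR 1 XOR 0 XOR 1 XOR 0 = 1

1


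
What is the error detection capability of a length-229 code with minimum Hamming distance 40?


Detection capability = d_min - 1 = 40 - 1 = 39

39 errors


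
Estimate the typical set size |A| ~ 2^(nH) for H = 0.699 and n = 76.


log2|A_typical| = nH = 76 * 0.699 = 53.124, so |A_typical| ~ 2^53.124 = 9.816e+15

9.816e+15


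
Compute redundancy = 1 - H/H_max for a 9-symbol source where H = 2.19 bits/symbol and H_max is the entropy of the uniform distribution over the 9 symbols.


H_max = log2(K) = log2(9) = 3.1699 bits/symbol. Redundancy = 1 - H/H_max = 1 - 2.19/3.1699 = 1 - 0.6909 = 0.3091

0.3091


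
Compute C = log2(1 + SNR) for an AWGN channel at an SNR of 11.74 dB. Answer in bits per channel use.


SNR_linear = 10^(11.74/10) = 14.9279; C = log2(1 + SNR_linear) = log2(1 + 14.9279) = 3.9935

3.9935 bits/channel use


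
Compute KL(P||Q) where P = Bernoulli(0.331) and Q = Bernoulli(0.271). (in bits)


KL = p*log2(p/q) + (1-p)*log2((1-p)/(1-q)) = 0.331*log2(0.331/0.271) + 0.669*log2(0.669/0.729) = 0.0126

0.0126 bits


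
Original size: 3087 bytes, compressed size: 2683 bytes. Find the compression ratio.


Ratio = original / compressed = 3087 / 2683 = 1.1506

1.1506


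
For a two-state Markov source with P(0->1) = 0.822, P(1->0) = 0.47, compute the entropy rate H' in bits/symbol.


Stationary distribution: pi_0 = p10/(p01+p10) = 0.3638, pi_1 = 0.6362. Entropy rate H' = pi_0*H(p01) + pi_1*H(p10) = 0.3638*0.6757 + 0.6362*0.9974 = 0.8804

0.8804 bits/symbol


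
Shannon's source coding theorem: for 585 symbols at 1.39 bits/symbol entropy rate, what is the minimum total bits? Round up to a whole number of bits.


Minimum bits >= n * H = 585 * 1.39 = 813.15, rounded up to a whole number of bits = 814

814 bits


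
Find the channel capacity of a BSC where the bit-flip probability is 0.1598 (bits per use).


H(p) = -p*log2(p) - (1-p)*log2(1-p) = -0.1598*log2(0.1598) - 0.8402*log2(0.8402) = 0.422777 + 0.211054 = 0.6338. C = 1 - H(p) = 1 - 0.6338 = 0.3662

0.3662 bits


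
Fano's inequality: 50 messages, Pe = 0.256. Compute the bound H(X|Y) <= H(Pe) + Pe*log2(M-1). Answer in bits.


H(Pe) = -Pe*log2(Pe) - (1-Pe)*log2(1-Pe) = -0.256*log2(0.256) - 0.744*log2(0.744) = 0.503241 + 0.317409 = 0.8207. Pe*log2(M-1) = 0.256*log2(49) = 1.437366. Bound = H(Pe) + Pe*log2(M-1) = 0.503241 + 0.317409 + 1.437366 = 2.258

2.258 bits


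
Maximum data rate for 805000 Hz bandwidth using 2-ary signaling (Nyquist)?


Rate = 2 * B * log2(M) = 2 * 805000 * 1.0 = 1610000.0

1610000.0 bps


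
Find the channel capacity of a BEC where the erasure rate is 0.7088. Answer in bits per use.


C = 1 - epsilon = 1 - 0.7088 = 0.2912

0.2912 bits


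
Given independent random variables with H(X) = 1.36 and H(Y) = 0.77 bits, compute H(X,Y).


For independent variables, H(X,Y) = H(X) + H(Y) = 1.36 + 0.77 = 2.13

2.13 bits


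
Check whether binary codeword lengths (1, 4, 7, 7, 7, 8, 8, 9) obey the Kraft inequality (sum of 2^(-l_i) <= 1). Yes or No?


Kraft sum = sum(2^(-l_i)) = 0.5957, need <= 1. Result: satisfied (a binary prefix-free code with these lengths exists)

Yes


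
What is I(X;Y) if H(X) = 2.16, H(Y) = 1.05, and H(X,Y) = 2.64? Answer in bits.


I(X;Y) = H(X) + H(Y) - H(X,Y) = 2.16 + 1.05 - 2.64 = 0.57

0.57 bits


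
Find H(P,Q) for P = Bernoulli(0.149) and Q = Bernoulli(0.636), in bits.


H(P,Q) = -p*log2(q) - (1-p)*log2(1-q). -0.149*log2(0.636) = 0.097282; -0.851*log2(0.364) = 1.240749. H(P,Q) = 0.097282 + 1.240749 = 1.338

1.338 bits


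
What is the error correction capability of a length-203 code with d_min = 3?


Correction capability = floor((d-1)/2) = floor((3-1)/2) = 1

1 errors


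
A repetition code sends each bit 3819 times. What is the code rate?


Rate = k/n = 1/3819

1/3819


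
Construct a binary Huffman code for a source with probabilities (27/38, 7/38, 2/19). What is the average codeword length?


Huffman construction (repeatedly merge the two least-probable nodes; each merge adds 1 bit to every symbol beneath it): 2/19 + 7/38 = 11/38; 11/38 + 27/38 = 1. Resulting codeword lengths (in the order the probabilities were given): (1, 2, 2). L_avg = sum(p_i * l_i) = 27/38*1 + 7/38*2 + 2/19*2 = 49/38 = 1.2895

1.2895 bits


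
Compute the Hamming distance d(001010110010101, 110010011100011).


Count differing positions: ^ ^ ^ . . . ^ . ^ ^ ^ . ^ ^ . = 9 differences

9


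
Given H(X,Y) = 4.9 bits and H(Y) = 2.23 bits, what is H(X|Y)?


H(X|Y) = H(X,Y) - H(Y) = 4.9 - 2.23 = 2.67

2.67 bits


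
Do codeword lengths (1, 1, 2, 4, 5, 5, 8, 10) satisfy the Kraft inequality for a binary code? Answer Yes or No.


Kraft sum = sum(2^(-l_i)) = 1.3799, need <= 1. Result: violated (a binary prefix-free code with these lengths cannot exist)

No


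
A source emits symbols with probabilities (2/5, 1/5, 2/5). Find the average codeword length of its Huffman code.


Huffman construction (repeatedly merge the two least-probable nodes; each merge adds 1 bit to every symbol beneath it): 1/5 + 2/5 = 3/5; 2/5 + 3/5 = 1. Resulting codeword lengths (in the order the probabilities were given): (2, 2, 1). L_avg = sum(p_i * l_i) = 2/5*2 + 1/5*2 + 2/5*1 = 8/5 = 1.6

1.6 bits


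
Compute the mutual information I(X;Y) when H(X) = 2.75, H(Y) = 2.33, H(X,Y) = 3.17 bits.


I(X;Y) = H(X) + H(Y) - H(X,Y) = 2.75 + 2.33 - 3.17 = 1.91

1.91 bits


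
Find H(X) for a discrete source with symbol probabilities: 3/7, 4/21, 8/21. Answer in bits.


H = -sum(p_i * log2(p_i)). Terms: -(3/7)*log2(3/7) = 0.523882; -(4/21)*log2(4/21) = 0.455680; -(8/21)*log2(8/21) = 0.530407. H = 0.523882 + 0.455680 + 0.530407 = 1.51

1.51 bits


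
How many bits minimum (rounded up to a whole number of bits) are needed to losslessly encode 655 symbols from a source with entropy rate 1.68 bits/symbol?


Minimum bits >= n * H = 655 * 1.68 = 1100.4, rounded up to a whole number of bits = 1101

1101 bits


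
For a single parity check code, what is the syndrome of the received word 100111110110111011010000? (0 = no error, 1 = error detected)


Syndrome = XOR of all bits = 1 XOR 0 XOR 0 XOR 1 XOR 1 XOR 1 XOR 1 XOR 1 XOR 0 XOR 1 XOR 1 XOR 0 XOR 1 XOR 1 XOR 1 XOR 0 XOR 1 XOR 1 XOR 0 XOR 1 XOR 0 XOR 0 XOR 0 XOR 0 = 0

0


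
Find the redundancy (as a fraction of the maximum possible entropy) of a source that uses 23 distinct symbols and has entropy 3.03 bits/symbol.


H_max = log2(K) = log2(23) = 4.5236 bits/symbol. Redundancy = 1 - H/H_max = 1 - 3.03/4.5236 = 1 - 0.6698 = 0.3302

0.3302


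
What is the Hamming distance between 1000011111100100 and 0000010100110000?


Count differing positions: ^ . . . . . ^ . ^ ^ . ^ . ^ . . = 6 differences

6


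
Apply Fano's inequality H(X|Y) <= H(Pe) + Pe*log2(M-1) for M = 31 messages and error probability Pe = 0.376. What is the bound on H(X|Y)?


H(Pe) = -Pe*log2(Pe) - (1-Pe)*log2(1-Pe) = -0.376*log2(0.376) - 0.624*log2(0.624) = 0.530609 + 0.424558 = 0.9552. Pe*log2(M-1) = 0.376*log2(30) = 1.844991. Bound = H(Pe) + Pe*log2(M-1) = 0.530609 + 0.424558 + 1.844991 = 2.8002

2.8002 bits


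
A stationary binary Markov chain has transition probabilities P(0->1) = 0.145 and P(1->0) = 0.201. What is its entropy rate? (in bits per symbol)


Stationary distribution: pi_0 = p10/(p01+p10) = 0.5809, pi_1 = 0.4191. Entropy rate H' = pi_0*H(p01) + pi_1*H(p10) = 0.5809*0.5972 + 0.4191*0.7239 = 0.6503

0.6503 bits/symbol


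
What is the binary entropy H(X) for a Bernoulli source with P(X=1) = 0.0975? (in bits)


H = -p*log2(p) - (1-p)*log2(1-p). -0.0975*log2(0.0975) = 0.327449; -0.9025*log2(0.9025) = 0.133571. H = 0.327449 + 0.133571 = 0.461

0.461 bits


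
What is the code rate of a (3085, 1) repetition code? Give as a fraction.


Rate = k/n = 1/3085

1/3085


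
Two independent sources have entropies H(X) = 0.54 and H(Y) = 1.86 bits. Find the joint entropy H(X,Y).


For independent variables, H(X,Y) = H(X) + H(Y) = 0.54 + 1.86 = 2.4

2.4 bits


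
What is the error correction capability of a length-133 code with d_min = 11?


Correction capability = floor((d-1)/2) = floor((11-1)/2) = 5

5 errors


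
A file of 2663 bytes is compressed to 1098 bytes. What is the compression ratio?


Ratio = original / compressed = 2663 / 1098 = 2.4253

2.4253


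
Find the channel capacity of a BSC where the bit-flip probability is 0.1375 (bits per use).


H(p) = -p*log2(p) - (1-p)*log2(1-p) = -0.1375*log2(0.1375) - 0.8625*log2(0.8625) = 0.393593 + 0.184061 = 0.5777. C = 1 - H(p) = 1 - 0.5777 = 0.4223

0.4223 bits


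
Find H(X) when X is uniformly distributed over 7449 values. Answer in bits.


H = log2(n) = log2(7449) = 12.8628

12.8628 bits


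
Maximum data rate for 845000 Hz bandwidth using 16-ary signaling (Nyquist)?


Rate = 2 * B * log2(M) = 2 * 845000 * 4.0 = 6760000.0

6760000.0 bps


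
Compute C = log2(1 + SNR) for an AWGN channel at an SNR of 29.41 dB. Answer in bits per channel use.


SNR_linear = 10^(29.41/10) = 872.9714; C = log2(1 + SNR_linear) = log2(1 + 872.9714) = 9.7714

9.7714 bits/channel use


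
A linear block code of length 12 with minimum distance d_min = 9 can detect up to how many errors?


Detection capability = d_min - 1 = 9 - 1 = 8

8 errors


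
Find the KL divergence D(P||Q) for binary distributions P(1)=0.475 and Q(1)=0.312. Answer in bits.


KL = p*log2(p/q) + (1-p)*log2((1-p)/(1-q)) = 0.475*log2(0.475/0.312) + 0.525*log2(0.525/0.688) = 0.0832

0.0832 bits


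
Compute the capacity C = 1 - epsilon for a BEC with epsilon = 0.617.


C = 1 - epsilon = 1 - 0.617 = 0.383

0.383 bits


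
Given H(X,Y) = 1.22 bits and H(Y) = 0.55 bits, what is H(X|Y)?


H(X|Y) = H(X,Y) - H(Y) = 1.22 - 0.55 = 0.67

0.67 bits


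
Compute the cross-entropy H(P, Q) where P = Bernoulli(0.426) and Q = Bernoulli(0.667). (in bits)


H(P,Q) = -p*log2(q) - (1-p)*log2(1-q). -0.426*log2(0.667) = 0.248887; -0.574*log2(0.333) = 0.910597. H(P,Q) = 0.248887 + 0.910597 = 1.1595

1.1595 bits


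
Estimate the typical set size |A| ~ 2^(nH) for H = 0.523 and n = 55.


log2|A_typical| = nH = 55 * 0.523 = 28.765, so |A_typical| ~ 2^28.765 = 4.562e+08

4.562e+08


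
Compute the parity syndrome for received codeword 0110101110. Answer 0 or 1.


Syndrome = XOR of all bits = 0 XOR 1 XOR 1 XOR 0 XOR 1 XOR 0 XOR 1 XOR 1 XOR 1 XOR 0 = 0

0


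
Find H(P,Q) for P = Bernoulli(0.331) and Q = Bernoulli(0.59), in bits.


H(P,Q) = -p*log2(q) - (1-p)*log2(1-q). -0.331*log2(0.59) = 0.251962; -0.669*log2(0.41) = 0.860537. H(P,Q) = 0.251962 + 0.860537 = 1.1125

1.1125 bits


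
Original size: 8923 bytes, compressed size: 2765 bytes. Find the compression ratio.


Ratio = original / compressed = 8923 / 2765 = 3.2271

3.2271


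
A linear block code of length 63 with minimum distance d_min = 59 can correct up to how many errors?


Correction capability = floor((d-1)/2) = floor((59-1)/2) = 29

29 errors


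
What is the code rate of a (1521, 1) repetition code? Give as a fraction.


Rate = k/n = 1/1521

1/1521


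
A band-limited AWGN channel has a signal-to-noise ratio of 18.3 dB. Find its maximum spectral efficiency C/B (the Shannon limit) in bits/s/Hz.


SNR_linear = 10^(18.3/10) = 67.6083; C/B = log2(1 + SNR_linear) = log2(1 + 67.6083) = 6.1003

6.1003 bits/s/Hz


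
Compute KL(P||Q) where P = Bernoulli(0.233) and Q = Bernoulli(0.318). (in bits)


KL = p*log2(p/q) + (1-p)*log2((1-p)/(1-q)) = 0.233*log2(0.233/0.318) + 0.767*log2(0.767/0.682) = 0.0254

0.0254 bits


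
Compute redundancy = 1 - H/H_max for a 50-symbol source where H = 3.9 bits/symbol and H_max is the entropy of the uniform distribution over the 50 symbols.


H_max = log2(K) = log2(50) = 5.6439 bits/symbol. Redundancy = 1 - H/H_max = 1 - 3.9/5.6439 = 1 - 0.691 = 0.309

0.309


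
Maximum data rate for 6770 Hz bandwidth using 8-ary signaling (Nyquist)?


Rate = 2 * B * log2(M) = 2 * 6770 * 3.0 = 40620.0

40620.0 bps


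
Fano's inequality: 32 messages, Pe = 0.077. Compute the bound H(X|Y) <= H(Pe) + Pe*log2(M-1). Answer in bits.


H(Pe) = -Pe*log2(Pe) - (1-Pe)*log2(1-Pe) = -0.077*log2(0.077) - 0.923*log2(0.923) = 0.284823 + 0.106696 = 0.3915. Pe*log2(M-1) = 0.077*log2(31) = 0.381473. Bound = H(Pe) + Pe*log2(M-1) = 0.284823 + 0.106696 + 0.381473 = 0.773

0.773 bits


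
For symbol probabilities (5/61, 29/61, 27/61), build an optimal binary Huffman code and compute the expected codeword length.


Huffman construction (repeatedly merge the two least-probable nodes; each merge adds 1 bit to every symbol beneath it): 5/61 + 27/61 = 32/61; 29/61 + 32/61 = 1. Resulting codeword lengths (in the order the probabilities were given): (2, 1, 2). L_avg = sum(p_i * l_i) = 5/61*2 + 29/61*1 + 27/61*2 = 93/61 = 1.5246

1.5246 bits


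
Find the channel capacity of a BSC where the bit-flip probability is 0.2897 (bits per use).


H(p) = -p*log2(p) - (1-p)*log2(1-p) = -0.2897*log2(0.2897) - 0.7103*log2(0.7103) = 0.517801 + 0.350533 = 0.8683. C = 1 - H(p) = 1 - 0.8683 = 0.1317

0.1317 bits


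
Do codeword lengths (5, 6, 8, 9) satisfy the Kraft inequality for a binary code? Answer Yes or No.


Kraft sum = sum(2^(-l_i)) = 0.0527, need <= 1. Result: satisfied (a binary prefix-free code with these lengths exists)

Yes


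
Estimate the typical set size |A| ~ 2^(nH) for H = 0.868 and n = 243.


log2|A_typical| = nH = 243 * 0.868 = 210.924, so |A_typical| ~ 2^210.924 = 3.122e+63

3.122e+63


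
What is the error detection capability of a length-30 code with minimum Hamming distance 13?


Detection capability = d_min - 1 = 13 - 1 = 12

12 errors


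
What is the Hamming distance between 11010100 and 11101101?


Count differing positions: . . ^ ^ ^ . . ^ = 4 differences

4


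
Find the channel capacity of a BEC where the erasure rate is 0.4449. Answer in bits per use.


C = 1 - epsilon = 1 - 0.4449 = 0.5551

0.5551 bits


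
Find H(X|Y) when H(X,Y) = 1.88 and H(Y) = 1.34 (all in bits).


H(X|Y) = H(X,Y) - H(Y) = 1.88 - 1.34 = 0.54

0.54 bits


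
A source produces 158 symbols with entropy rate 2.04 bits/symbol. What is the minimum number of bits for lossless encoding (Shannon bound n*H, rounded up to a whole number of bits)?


Minimum bits >= n * H = 158 * 2.04 = 322.32, rounded up to a whole number of bits = 323

323 bits


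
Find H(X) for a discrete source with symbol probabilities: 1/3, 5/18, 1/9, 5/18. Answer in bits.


H = -sum(p_i * log2(p_i)). Terms: -(1/3)*log2(1/3) = 0.528321; -(5/18)*log2(5/18) = 0.513332; -(1/9)*log2(1/9) = 0.352214; -(5/18)*log2(5/18) = 0.513332. H = 0.528321 + 0.513332 + 0.352214 + 0.513332 = 1.9072

1.9072 bits


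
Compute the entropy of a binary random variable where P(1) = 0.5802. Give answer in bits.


H = -p*log2(p) - (1-p)*log2(1-p). -0.5802*log2(0.5802) = 0.455676; -0.4198*log2(0.4198) = 0.525684. H = 0.455676 + 0.525684 = 0.9814

0.9814 bits


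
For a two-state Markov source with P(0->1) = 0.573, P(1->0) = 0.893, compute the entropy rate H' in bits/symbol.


Stationary distribution: pi_0 = p10/(p01+p10) = 0.6091, pi_1 = 0.3909. Entropy rate H' = pi_0*H(p01) + pi_1*H(p10) = 0.6091*0.9846 + 0.3909*0.4908 = 0.7916

0.7916 bits/symbol


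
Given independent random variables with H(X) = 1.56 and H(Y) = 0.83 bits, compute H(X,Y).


For independent variables, H(X,Y) = H(X) + H(Y) = 1.56 + 0.83 = 2.39

2.39 bits


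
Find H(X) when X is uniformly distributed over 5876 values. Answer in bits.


H = log2(n) = log2(5876) = 12.5206

12.5206 bits


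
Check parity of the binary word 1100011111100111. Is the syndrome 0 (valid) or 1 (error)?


Syndrome = XOR of all bits = 1 XOR 1 XOR 0 XOR 0 XOR 0 XOR 1 XOR 1 XOR 1 XOR 1 XOR 1 XOR 1 XOR 0 XOR 0 XOR 1 XOR 1 XOR 1 = 1

1
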